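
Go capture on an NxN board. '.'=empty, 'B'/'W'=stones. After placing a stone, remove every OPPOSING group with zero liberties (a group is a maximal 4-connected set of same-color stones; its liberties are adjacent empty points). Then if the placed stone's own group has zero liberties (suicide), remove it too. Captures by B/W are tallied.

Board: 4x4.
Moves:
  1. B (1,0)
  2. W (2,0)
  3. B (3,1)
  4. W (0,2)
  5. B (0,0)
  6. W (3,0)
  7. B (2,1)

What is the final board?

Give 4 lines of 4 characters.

Move 1: B@(1,0) -> caps B=0 W=0
Move 2: W@(2,0) -> caps B=0 W=0
Move 3: B@(3,1) -> caps B=0 W=0
Move 4: W@(0,2) -> caps B=0 W=0
Move 5: B@(0,0) -> caps B=0 W=0
Move 6: W@(3,0) -> caps B=0 W=0
Move 7: B@(2,1) -> caps B=2 W=0

Answer: B.W.
B...
.B..
.B..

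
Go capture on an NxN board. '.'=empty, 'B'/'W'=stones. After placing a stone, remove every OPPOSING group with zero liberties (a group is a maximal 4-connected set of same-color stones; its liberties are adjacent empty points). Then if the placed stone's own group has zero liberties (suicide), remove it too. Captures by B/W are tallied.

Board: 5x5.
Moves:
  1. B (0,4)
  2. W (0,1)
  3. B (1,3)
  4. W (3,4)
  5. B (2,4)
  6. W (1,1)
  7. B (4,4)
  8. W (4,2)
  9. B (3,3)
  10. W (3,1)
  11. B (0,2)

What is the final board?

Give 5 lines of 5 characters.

Move 1: B@(0,4) -> caps B=0 W=0
Move 2: W@(0,1) -> caps B=0 W=0
Move 3: B@(1,3) -> caps B=0 W=0
Move 4: W@(3,4) -> caps B=0 W=0
Move 5: B@(2,4) -> caps B=0 W=0
Move 6: W@(1,1) -> caps B=0 W=0
Move 7: B@(4,4) -> caps B=0 W=0
Move 8: W@(4,2) -> caps B=0 W=0
Move 9: B@(3,3) -> caps B=1 W=0
Move 10: W@(3,1) -> caps B=1 W=0
Move 11: B@(0,2) -> caps B=1 W=0

Answer: .WB.B
.W.B.
....B
.W.B.
..W.B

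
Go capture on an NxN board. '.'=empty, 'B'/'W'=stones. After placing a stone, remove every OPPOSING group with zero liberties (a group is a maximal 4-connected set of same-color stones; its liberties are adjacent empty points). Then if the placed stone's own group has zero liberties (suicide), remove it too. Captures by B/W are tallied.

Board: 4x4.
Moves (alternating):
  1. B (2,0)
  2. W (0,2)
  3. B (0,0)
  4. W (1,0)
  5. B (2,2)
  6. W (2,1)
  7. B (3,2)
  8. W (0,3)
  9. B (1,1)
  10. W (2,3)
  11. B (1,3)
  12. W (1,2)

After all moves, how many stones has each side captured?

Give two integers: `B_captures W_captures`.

Answer: 1 1

Derivation:
Move 1: B@(2,0) -> caps B=0 W=0
Move 2: W@(0,2) -> caps B=0 W=0
Move 3: B@(0,0) -> caps B=0 W=0
Move 4: W@(1,0) -> caps B=0 W=0
Move 5: B@(2,2) -> caps B=0 W=0
Move 6: W@(2,1) -> caps B=0 W=0
Move 7: B@(3,2) -> caps B=0 W=0
Move 8: W@(0,3) -> caps B=0 W=0
Move 9: B@(1,1) -> caps B=1 W=0
Move 10: W@(2,3) -> caps B=1 W=0
Move 11: B@(1,3) -> caps B=1 W=0
Move 12: W@(1,2) -> caps B=1 W=1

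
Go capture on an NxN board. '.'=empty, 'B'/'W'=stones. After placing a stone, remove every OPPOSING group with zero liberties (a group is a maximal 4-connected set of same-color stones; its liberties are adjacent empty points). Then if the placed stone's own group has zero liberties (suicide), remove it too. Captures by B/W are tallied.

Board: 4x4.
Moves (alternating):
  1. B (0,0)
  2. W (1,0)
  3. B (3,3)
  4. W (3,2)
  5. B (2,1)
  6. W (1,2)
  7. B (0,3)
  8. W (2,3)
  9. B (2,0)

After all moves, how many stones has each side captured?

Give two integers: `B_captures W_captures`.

Answer: 0 1

Derivation:
Move 1: B@(0,0) -> caps B=0 W=0
Move 2: W@(1,0) -> caps B=0 W=0
Move 3: B@(3,3) -> caps B=0 W=0
Move 4: W@(3,2) -> caps B=0 W=0
Move 5: B@(2,1) -> caps B=0 W=0
Move 6: W@(1,2) -> caps B=0 W=0
Move 7: B@(0,3) -> caps B=0 W=0
Move 8: W@(2,3) -> caps B=0 W=1
Move 9: B@(2,0) -> caps B=0 W=1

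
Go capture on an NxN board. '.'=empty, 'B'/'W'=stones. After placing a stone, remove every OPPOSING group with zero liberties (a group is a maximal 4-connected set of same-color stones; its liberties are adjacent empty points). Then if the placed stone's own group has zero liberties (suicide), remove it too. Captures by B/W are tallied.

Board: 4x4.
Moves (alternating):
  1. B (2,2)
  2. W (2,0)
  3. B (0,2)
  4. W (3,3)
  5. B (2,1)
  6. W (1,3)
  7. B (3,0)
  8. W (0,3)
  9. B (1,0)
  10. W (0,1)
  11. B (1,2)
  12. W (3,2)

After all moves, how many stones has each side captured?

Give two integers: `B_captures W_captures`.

Move 1: B@(2,2) -> caps B=0 W=0
Move 2: W@(2,0) -> caps B=0 W=0
Move 3: B@(0,2) -> caps B=0 W=0
Move 4: W@(3,3) -> caps B=0 W=0
Move 5: B@(2,1) -> caps B=0 W=0
Move 6: W@(1,3) -> caps B=0 W=0
Move 7: B@(3,0) -> caps B=0 W=0
Move 8: W@(0,3) -> caps B=0 W=0
Move 9: B@(1,0) -> caps B=1 W=0
Move 10: W@(0,1) -> caps B=1 W=0
Move 11: B@(1,2) -> caps B=1 W=0
Move 12: W@(3,2) -> caps B=1 W=0

Answer: 1 0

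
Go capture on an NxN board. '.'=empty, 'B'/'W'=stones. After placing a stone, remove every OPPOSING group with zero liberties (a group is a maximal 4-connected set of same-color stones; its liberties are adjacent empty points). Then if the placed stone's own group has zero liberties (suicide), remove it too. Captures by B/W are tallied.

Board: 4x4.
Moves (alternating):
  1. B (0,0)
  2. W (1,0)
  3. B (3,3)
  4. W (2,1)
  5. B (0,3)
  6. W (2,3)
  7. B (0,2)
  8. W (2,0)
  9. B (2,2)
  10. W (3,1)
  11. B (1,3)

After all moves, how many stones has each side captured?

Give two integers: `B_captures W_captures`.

Answer: 1 0

Derivation:
Move 1: B@(0,0) -> caps B=0 W=0
Move 2: W@(1,0) -> caps B=0 W=0
Move 3: B@(3,3) -> caps B=0 W=0
Move 4: W@(2,1) -> caps B=0 W=0
Move 5: B@(0,3) -> caps B=0 W=0
Move 6: W@(2,3) -> caps B=0 W=0
Move 7: B@(0,2) -> caps B=0 W=0
Move 8: W@(2,0) -> caps B=0 W=0
Move 9: B@(2,2) -> caps B=0 W=0
Move 10: W@(3,1) -> caps B=0 W=0
Move 11: B@(1,3) -> caps B=1 W=0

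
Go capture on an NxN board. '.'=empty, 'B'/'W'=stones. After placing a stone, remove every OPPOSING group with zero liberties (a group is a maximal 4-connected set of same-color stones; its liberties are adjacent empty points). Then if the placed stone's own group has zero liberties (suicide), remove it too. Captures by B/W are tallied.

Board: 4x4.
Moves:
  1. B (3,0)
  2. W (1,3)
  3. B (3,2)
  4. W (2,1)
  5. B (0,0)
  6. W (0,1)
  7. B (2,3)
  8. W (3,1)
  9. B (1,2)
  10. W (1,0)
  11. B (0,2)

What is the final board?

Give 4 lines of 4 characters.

Move 1: B@(3,0) -> caps B=0 W=0
Move 2: W@(1,3) -> caps B=0 W=0
Move 3: B@(3,2) -> caps B=0 W=0
Move 4: W@(2,1) -> caps B=0 W=0
Move 5: B@(0,0) -> caps B=0 W=0
Move 6: W@(0,1) -> caps B=0 W=0
Move 7: B@(2,3) -> caps B=0 W=0
Move 8: W@(3,1) -> caps B=0 W=0
Move 9: B@(1,2) -> caps B=0 W=0
Move 10: W@(1,0) -> caps B=0 W=1
Move 11: B@(0,2) -> caps B=0 W=1

Answer: .WB.
W.BW
.W.B
BWB.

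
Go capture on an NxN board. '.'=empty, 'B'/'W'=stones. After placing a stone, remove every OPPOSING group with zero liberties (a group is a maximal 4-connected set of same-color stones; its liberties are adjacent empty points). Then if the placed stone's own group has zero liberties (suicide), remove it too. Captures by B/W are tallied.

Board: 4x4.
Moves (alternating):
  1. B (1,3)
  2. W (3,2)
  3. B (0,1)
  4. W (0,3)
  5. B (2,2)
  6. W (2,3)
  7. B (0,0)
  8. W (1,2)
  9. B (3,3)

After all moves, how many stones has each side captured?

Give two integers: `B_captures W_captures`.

Answer: 0 1

Derivation:
Move 1: B@(1,3) -> caps B=0 W=0
Move 2: W@(3,2) -> caps B=0 W=0
Move 3: B@(0,1) -> caps B=0 W=0
Move 4: W@(0,3) -> caps B=0 W=0
Move 5: B@(2,2) -> caps B=0 W=0
Move 6: W@(2,3) -> caps B=0 W=0
Move 7: B@(0,0) -> caps B=0 W=0
Move 8: W@(1,2) -> caps B=0 W=1
Move 9: B@(3,3) -> caps B=0 W=1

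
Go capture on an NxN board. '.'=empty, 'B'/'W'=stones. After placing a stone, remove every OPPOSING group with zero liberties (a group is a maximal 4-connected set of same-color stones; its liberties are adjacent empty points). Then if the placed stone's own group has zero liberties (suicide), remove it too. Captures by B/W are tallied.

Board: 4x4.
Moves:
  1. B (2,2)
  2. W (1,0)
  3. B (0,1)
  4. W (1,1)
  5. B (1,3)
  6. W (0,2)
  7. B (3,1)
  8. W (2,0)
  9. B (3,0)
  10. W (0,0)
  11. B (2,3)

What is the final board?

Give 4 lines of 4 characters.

Move 1: B@(2,2) -> caps B=0 W=0
Move 2: W@(1,0) -> caps B=0 W=0
Move 3: B@(0,1) -> caps B=0 W=0
Move 4: W@(1,1) -> caps B=0 W=0
Move 5: B@(1,3) -> caps B=0 W=0
Move 6: W@(0,2) -> caps B=0 W=0
Move 7: B@(3,1) -> caps B=0 W=0
Move 8: W@(2,0) -> caps B=0 W=0
Move 9: B@(3,0) -> caps B=0 W=0
Move 10: W@(0,0) -> caps B=0 W=1
Move 11: B@(2,3) -> caps B=0 W=1

Answer: W.W.
WW.B
W.BB
BB..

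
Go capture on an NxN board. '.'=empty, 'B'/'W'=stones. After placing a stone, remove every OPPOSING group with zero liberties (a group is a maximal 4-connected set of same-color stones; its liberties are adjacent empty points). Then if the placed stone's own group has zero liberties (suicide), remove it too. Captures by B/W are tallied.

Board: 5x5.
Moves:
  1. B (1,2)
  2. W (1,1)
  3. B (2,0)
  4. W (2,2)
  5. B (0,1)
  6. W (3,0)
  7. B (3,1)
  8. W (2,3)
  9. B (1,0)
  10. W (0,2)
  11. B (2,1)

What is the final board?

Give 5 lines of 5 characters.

Move 1: B@(1,2) -> caps B=0 W=0
Move 2: W@(1,1) -> caps B=0 W=0
Move 3: B@(2,0) -> caps B=0 W=0
Move 4: W@(2,2) -> caps B=0 W=0
Move 5: B@(0,1) -> caps B=0 W=0
Move 6: W@(3,0) -> caps B=0 W=0
Move 7: B@(3,1) -> caps B=0 W=0
Move 8: W@(2,3) -> caps B=0 W=0
Move 9: B@(1,0) -> caps B=0 W=0
Move 10: W@(0,2) -> caps B=0 W=0
Move 11: B@(2,1) -> caps B=1 W=0

Answer: .BW..
B.B..
BBWW.
WB...
.....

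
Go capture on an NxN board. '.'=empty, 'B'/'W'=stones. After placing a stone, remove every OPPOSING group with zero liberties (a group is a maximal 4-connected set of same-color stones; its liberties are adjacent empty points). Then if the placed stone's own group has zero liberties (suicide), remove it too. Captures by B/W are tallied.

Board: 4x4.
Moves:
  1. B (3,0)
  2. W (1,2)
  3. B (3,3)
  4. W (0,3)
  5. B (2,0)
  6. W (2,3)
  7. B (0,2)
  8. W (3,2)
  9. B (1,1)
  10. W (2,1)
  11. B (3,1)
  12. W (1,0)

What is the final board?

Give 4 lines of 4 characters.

Answer: ..BW
WBW.
.W.W
..W.

Derivation:
Move 1: B@(3,0) -> caps B=0 W=0
Move 2: W@(1,2) -> caps B=0 W=0
Move 3: B@(3,3) -> caps B=0 W=0
Move 4: W@(0,3) -> caps B=0 W=0
Move 5: B@(2,0) -> caps B=0 W=0
Move 6: W@(2,3) -> caps B=0 W=0
Move 7: B@(0,2) -> caps B=0 W=0
Move 8: W@(3,2) -> caps B=0 W=1
Move 9: B@(1,1) -> caps B=0 W=1
Move 10: W@(2,1) -> caps B=0 W=1
Move 11: B@(3,1) -> caps B=0 W=1
Move 12: W@(1,0) -> caps B=0 W=4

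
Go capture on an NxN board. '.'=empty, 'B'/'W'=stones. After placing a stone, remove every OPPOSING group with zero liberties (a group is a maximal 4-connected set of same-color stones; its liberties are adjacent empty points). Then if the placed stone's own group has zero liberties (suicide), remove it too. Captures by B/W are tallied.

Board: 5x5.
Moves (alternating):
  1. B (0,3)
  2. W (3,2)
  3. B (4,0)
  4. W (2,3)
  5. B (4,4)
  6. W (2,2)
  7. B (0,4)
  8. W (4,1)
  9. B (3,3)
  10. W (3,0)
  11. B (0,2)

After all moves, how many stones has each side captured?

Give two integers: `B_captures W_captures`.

Move 1: B@(0,3) -> caps B=0 W=0
Move 2: W@(3,2) -> caps B=0 W=0
Move 3: B@(4,0) -> caps B=0 W=0
Move 4: W@(2,3) -> caps B=0 W=0
Move 5: B@(4,4) -> caps B=0 W=0
Move 6: W@(2,2) -> caps B=0 W=0
Move 7: B@(0,4) -> caps B=0 W=0
Move 8: W@(4,1) -> caps B=0 W=0
Move 9: B@(3,3) -> caps B=0 W=0
Move 10: W@(3,0) -> caps B=0 W=1
Move 11: B@(0,2) -> caps B=0 W=1

Answer: 0 1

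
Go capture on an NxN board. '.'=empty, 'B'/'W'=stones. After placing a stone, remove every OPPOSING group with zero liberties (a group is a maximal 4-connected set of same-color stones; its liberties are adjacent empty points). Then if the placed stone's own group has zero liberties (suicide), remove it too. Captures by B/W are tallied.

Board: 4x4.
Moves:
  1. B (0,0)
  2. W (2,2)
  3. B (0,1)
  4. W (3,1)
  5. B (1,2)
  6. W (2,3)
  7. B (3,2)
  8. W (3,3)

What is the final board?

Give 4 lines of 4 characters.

Answer: BB..
..B.
..WW
.W.W

Derivation:
Move 1: B@(0,0) -> caps B=0 W=0
Move 2: W@(2,2) -> caps B=0 W=0
Move 3: B@(0,1) -> caps B=0 W=0
Move 4: W@(3,1) -> caps B=0 W=0
Move 5: B@(1,2) -> caps B=0 W=0
Move 6: W@(2,3) -> caps B=0 W=0
Move 7: B@(3,2) -> caps B=0 W=0
Move 8: W@(3,3) -> caps B=0 W=1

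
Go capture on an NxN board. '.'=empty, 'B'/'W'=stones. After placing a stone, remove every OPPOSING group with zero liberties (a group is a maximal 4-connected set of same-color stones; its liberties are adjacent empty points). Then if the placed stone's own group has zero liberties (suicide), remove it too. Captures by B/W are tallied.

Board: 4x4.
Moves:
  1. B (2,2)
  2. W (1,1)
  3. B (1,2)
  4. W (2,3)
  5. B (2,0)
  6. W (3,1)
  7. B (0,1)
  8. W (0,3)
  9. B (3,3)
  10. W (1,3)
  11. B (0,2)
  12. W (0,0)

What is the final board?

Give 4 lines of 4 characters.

Move 1: B@(2,2) -> caps B=0 W=0
Move 2: W@(1,1) -> caps B=0 W=0
Move 3: B@(1,2) -> caps B=0 W=0
Move 4: W@(2,3) -> caps B=0 W=0
Move 5: B@(2,0) -> caps B=0 W=0
Move 6: W@(3,1) -> caps B=0 W=0
Move 7: B@(0,1) -> caps B=0 W=0
Move 8: W@(0,3) -> caps B=0 W=0
Move 9: B@(3,3) -> caps B=0 W=0
Move 10: W@(1,3) -> caps B=0 W=0
Move 11: B@(0,2) -> caps B=3 W=0
Move 12: W@(0,0) -> caps B=3 W=0

Answer: WBB.
.WB.
B.B.
.W.B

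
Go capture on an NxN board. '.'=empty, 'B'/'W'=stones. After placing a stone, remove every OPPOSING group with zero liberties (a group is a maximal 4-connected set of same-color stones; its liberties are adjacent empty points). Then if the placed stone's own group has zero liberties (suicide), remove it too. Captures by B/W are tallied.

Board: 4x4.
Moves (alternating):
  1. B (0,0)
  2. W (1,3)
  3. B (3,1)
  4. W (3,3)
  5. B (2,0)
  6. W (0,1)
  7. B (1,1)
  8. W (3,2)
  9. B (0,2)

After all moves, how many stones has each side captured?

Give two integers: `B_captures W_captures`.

Move 1: B@(0,0) -> caps B=0 W=0
Move 2: W@(1,3) -> caps B=0 W=0
Move 3: B@(3,1) -> caps B=0 W=0
Move 4: W@(3,3) -> caps B=0 W=0
Move 5: B@(2,0) -> caps B=0 W=0
Move 6: W@(0,1) -> caps B=0 W=0
Move 7: B@(1,1) -> caps B=0 W=0
Move 8: W@(3,2) -> caps B=0 W=0
Move 9: B@(0,2) -> caps B=1 W=0

Answer: 1 0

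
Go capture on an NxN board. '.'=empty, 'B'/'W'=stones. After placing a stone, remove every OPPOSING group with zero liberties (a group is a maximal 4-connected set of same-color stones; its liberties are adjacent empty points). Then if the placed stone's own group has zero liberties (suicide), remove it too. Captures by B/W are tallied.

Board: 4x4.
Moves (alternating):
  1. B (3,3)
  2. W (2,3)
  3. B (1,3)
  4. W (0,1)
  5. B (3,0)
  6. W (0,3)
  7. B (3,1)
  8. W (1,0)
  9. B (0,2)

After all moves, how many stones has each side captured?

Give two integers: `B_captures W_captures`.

Move 1: B@(3,3) -> caps B=0 W=0
Move 2: W@(2,3) -> caps B=0 W=0
Move 3: B@(1,3) -> caps B=0 W=0
Move 4: W@(0,1) -> caps B=0 W=0
Move 5: B@(3,0) -> caps B=0 W=0
Move 6: W@(0,3) -> caps B=0 W=0
Move 7: B@(3,1) -> caps B=0 W=0
Move 8: W@(1,0) -> caps B=0 W=0
Move 9: B@(0,2) -> caps B=1 W=0

Answer: 1 0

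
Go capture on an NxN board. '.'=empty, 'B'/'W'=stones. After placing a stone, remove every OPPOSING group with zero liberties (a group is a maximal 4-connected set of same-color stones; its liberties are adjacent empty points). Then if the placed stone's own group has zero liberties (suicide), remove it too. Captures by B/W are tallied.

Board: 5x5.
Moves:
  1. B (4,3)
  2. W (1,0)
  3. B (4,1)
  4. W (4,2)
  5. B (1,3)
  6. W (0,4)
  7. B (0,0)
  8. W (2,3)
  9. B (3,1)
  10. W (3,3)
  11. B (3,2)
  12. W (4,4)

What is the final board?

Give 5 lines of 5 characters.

Answer: B...W
W..B.
...W.
.BBW.
.B.BW

Derivation:
Move 1: B@(4,3) -> caps B=0 W=0
Move 2: W@(1,0) -> caps B=0 W=0
Move 3: B@(4,1) -> caps B=0 W=0
Move 4: W@(4,2) -> caps B=0 W=0
Move 5: B@(1,3) -> caps B=0 W=0
Move 6: W@(0,4) -> caps B=0 W=0
Move 7: B@(0,0) -> caps B=0 W=0
Move 8: W@(2,3) -> caps B=0 W=0
Move 9: B@(3,1) -> caps B=0 W=0
Move 10: W@(3,3) -> caps B=0 W=0
Move 11: B@(3,2) -> caps B=1 W=0
Move 12: W@(4,4) -> caps B=1 W=0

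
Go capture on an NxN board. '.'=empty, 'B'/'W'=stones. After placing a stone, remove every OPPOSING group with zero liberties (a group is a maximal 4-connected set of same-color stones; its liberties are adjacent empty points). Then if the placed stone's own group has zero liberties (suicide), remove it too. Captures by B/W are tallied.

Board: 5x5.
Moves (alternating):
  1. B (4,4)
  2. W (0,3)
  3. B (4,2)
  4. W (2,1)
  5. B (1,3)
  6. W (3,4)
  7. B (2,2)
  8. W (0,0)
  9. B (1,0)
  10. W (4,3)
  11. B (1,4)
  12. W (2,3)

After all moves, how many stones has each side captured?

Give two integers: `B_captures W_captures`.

Answer: 0 1

Derivation:
Move 1: B@(4,4) -> caps B=0 W=0
Move 2: W@(0,3) -> caps B=0 W=0
Move 3: B@(4,2) -> caps B=0 W=0
Move 4: W@(2,1) -> caps B=0 W=0
Move 5: B@(1,3) -> caps B=0 W=0
Move 6: W@(3,4) -> caps B=0 W=0
Move 7: B@(2,2) -> caps B=0 W=0
Move 8: W@(0,0) -> caps B=0 W=0
Move 9: B@(1,0) -> caps B=0 W=0
Move 10: W@(4,3) -> caps B=0 W=1
Move 11: B@(1,4) -> caps B=0 W=1
Move 12: W@(2,3) -> caps B=0 W=1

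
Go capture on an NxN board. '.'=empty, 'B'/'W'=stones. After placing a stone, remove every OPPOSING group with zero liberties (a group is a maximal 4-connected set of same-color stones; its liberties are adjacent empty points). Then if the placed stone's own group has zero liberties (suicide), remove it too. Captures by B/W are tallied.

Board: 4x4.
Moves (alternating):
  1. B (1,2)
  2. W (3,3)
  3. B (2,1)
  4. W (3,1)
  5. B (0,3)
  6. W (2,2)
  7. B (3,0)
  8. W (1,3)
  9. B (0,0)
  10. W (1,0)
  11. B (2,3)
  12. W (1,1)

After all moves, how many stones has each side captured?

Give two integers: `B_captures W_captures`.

Move 1: B@(1,2) -> caps B=0 W=0
Move 2: W@(3,3) -> caps B=0 W=0
Move 3: B@(2,1) -> caps B=0 W=0
Move 4: W@(3,1) -> caps B=0 W=0
Move 5: B@(0,3) -> caps B=0 W=0
Move 6: W@(2,2) -> caps B=0 W=0
Move 7: B@(3,0) -> caps B=0 W=0
Move 8: W@(1,3) -> caps B=0 W=0
Move 9: B@(0,0) -> caps B=0 W=0
Move 10: W@(1,0) -> caps B=0 W=0
Move 11: B@(2,3) -> caps B=1 W=0
Move 12: W@(1,1) -> caps B=1 W=0

Answer: 1 0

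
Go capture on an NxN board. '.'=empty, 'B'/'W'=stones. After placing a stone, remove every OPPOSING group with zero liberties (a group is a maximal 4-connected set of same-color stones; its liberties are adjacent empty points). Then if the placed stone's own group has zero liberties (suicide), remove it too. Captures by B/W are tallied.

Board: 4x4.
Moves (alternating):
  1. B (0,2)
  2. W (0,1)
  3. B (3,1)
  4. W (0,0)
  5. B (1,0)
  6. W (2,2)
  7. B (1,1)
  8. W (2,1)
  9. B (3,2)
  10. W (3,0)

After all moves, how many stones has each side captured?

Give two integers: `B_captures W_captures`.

Answer: 2 0

Derivation:
Move 1: B@(0,2) -> caps B=0 W=0
Move 2: W@(0,1) -> caps B=0 W=0
Move 3: B@(3,1) -> caps B=0 W=0
Move 4: W@(0,0) -> caps B=0 W=0
Move 5: B@(1,0) -> caps B=0 W=0
Move 6: W@(2,2) -> caps B=0 W=0
Move 7: B@(1,1) -> caps B=2 W=0
Move 8: W@(2,1) -> caps B=2 W=0
Move 9: B@(3,2) -> caps B=2 W=0
Move 10: W@(3,0) -> caps B=2 W=0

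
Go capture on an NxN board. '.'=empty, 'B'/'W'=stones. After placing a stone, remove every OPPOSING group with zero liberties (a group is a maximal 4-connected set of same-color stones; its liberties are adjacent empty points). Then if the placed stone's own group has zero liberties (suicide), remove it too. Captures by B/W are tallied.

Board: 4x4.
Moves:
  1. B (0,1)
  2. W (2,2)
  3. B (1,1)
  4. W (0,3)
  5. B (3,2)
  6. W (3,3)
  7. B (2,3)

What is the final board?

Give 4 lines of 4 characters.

Answer: .B.W
.B..
..WB
..B.

Derivation:
Move 1: B@(0,1) -> caps B=0 W=0
Move 2: W@(2,2) -> caps B=0 W=0
Move 3: B@(1,1) -> caps B=0 W=0
Move 4: W@(0,3) -> caps B=0 W=0
Move 5: B@(3,2) -> caps B=0 W=0
Move 6: W@(3,3) -> caps B=0 W=0
Move 7: B@(2,3) -> caps B=1 W=0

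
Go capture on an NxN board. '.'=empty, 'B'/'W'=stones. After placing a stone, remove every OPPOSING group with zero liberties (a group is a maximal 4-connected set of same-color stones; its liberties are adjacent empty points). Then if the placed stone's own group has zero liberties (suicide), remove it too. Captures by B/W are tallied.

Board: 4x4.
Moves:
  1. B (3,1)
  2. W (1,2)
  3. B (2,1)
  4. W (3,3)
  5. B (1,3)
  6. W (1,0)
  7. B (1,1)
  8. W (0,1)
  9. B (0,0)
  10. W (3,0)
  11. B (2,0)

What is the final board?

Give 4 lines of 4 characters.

Answer: .W..
WBWB
BB..
.B.W

Derivation:
Move 1: B@(3,1) -> caps B=0 W=0
Move 2: W@(1,2) -> caps B=0 W=0
Move 3: B@(2,1) -> caps B=0 W=0
Move 4: W@(3,3) -> caps B=0 W=0
Move 5: B@(1,3) -> caps B=0 W=0
Move 6: W@(1,0) -> caps B=0 W=0
Move 7: B@(1,1) -> caps B=0 W=0
Move 8: W@(0,1) -> caps B=0 W=0
Move 9: B@(0,0) -> caps B=0 W=0
Move 10: W@(3,0) -> caps B=0 W=0
Move 11: B@(2,0) -> caps B=1 W=0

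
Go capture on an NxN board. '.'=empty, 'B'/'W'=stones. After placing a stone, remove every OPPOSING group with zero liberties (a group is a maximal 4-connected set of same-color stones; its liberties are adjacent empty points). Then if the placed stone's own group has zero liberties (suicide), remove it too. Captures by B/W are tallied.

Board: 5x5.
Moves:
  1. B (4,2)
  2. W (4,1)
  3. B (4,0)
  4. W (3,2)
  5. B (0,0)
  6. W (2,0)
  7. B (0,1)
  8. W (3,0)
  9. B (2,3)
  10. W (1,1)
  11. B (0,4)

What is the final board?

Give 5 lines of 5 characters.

Move 1: B@(4,2) -> caps B=0 W=0
Move 2: W@(4,1) -> caps B=0 W=0
Move 3: B@(4,0) -> caps B=0 W=0
Move 4: W@(3,2) -> caps B=0 W=0
Move 5: B@(0,0) -> caps B=0 W=0
Move 6: W@(2,0) -> caps B=0 W=0
Move 7: B@(0,1) -> caps B=0 W=0
Move 8: W@(3,0) -> caps B=0 W=1
Move 9: B@(2,3) -> caps B=0 W=1
Move 10: W@(1,1) -> caps B=0 W=1
Move 11: B@(0,4) -> caps B=0 W=1

Answer: BB..B
.W...
W..B.
W.W..
.WB..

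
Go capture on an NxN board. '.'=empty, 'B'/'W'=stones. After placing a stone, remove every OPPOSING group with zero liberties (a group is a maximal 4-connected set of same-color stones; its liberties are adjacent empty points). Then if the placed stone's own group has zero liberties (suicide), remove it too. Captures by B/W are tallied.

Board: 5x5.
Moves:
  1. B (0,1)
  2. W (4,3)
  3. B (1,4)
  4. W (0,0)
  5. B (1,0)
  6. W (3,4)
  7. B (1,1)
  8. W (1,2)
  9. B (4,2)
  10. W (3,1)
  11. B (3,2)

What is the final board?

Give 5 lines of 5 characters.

Move 1: B@(0,1) -> caps B=0 W=0
Move 2: W@(4,3) -> caps B=0 W=0
Move 3: B@(1,4) -> caps B=0 W=0
Move 4: W@(0,0) -> caps B=0 W=0
Move 5: B@(1,0) -> caps B=1 W=0
Move 6: W@(3,4) -> caps B=1 W=0
Move 7: B@(1,1) -> caps B=1 W=0
Move 8: W@(1,2) -> caps B=1 W=0
Move 9: B@(4,2) -> caps B=1 W=0
Move 10: W@(3,1) -> caps B=1 W=0
Move 11: B@(3,2) -> caps B=1 W=0

Answer: .B...
BBW.B
.....
.WB.W
..BW.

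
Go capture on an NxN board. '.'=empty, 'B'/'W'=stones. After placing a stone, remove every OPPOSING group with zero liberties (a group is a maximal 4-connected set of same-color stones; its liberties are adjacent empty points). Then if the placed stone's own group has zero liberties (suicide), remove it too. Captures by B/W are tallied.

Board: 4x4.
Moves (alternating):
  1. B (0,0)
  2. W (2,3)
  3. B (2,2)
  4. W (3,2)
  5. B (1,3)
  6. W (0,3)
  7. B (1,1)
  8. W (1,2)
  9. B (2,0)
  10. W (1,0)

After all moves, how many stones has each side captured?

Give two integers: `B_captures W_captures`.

Answer: 0 1

Derivation:
Move 1: B@(0,0) -> caps B=0 W=0
Move 2: W@(2,3) -> caps B=0 W=0
Move 3: B@(2,2) -> caps B=0 W=0
Move 4: W@(3,2) -> caps B=0 W=0
Move 5: B@(1,3) -> caps B=0 W=0
Move 6: W@(0,3) -> caps B=0 W=0
Move 7: B@(1,1) -> caps B=0 W=0
Move 8: W@(1,2) -> caps B=0 W=1
Move 9: B@(2,0) -> caps B=0 W=1
Move 10: W@(1,0) -> caps B=0 W=1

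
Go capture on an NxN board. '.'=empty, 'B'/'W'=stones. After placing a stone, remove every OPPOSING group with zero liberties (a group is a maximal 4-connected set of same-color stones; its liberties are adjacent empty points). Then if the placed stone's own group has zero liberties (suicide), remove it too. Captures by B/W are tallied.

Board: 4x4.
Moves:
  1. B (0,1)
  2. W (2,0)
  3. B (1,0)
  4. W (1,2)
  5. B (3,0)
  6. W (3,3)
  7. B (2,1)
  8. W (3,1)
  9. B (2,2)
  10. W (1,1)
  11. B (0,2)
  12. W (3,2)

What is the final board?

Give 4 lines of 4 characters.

Answer: .BB.
BWW.
.BB.
BWWW

Derivation:
Move 1: B@(0,1) -> caps B=0 W=0
Move 2: W@(2,0) -> caps B=0 W=0
Move 3: B@(1,0) -> caps B=0 W=0
Move 4: W@(1,2) -> caps B=0 W=0
Move 5: B@(3,0) -> caps B=0 W=0
Move 6: W@(3,3) -> caps B=0 W=0
Move 7: B@(2,1) -> caps B=1 W=0
Move 8: W@(3,1) -> caps B=1 W=0
Move 9: B@(2,2) -> caps B=1 W=0
Move 10: W@(1,1) -> caps B=1 W=0
Move 11: B@(0,2) -> caps B=1 W=0
Move 12: W@(3,2) -> caps B=1 W=0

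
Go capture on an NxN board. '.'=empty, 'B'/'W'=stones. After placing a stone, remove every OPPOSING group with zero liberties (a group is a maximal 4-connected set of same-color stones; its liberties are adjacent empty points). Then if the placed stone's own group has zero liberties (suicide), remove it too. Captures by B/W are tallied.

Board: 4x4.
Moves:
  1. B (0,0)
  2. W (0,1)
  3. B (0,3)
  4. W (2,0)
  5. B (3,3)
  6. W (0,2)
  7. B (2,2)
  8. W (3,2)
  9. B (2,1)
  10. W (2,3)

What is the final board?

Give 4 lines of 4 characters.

Move 1: B@(0,0) -> caps B=0 W=0
Move 2: W@(0,1) -> caps B=0 W=0
Move 3: B@(0,3) -> caps B=0 W=0
Move 4: W@(2,0) -> caps B=0 W=0
Move 5: B@(3,3) -> caps B=0 W=0
Move 6: W@(0,2) -> caps B=0 W=0
Move 7: B@(2,2) -> caps B=0 W=0
Move 8: W@(3,2) -> caps B=0 W=0
Move 9: B@(2,1) -> caps B=0 W=0
Move 10: W@(2,3) -> caps B=0 W=1

Answer: BWWB
....
WBBW
..W.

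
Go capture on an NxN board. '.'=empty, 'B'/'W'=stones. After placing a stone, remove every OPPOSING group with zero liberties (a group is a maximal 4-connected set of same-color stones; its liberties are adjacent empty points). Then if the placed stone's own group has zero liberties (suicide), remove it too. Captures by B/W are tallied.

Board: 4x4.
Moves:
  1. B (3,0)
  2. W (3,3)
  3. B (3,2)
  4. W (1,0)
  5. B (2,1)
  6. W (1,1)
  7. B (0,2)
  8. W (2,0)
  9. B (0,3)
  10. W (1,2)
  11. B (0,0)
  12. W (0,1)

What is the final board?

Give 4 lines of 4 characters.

Move 1: B@(3,0) -> caps B=0 W=0
Move 2: W@(3,3) -> caps B=0 W=0
Move 3: B@(3,2) -> caps B=0 W=0
Move 4: W@(1,0) -> caps B=0 W=0
Move 5: B@(2,1) -> caps B=0 W=0
Move 6: W@(1,1) -> caps B=0 W=0
Move 7: B@(0,2) -> caps B=0 W=0
Move 8: W@(2,0) -> caps B=0 W=0
Move 9: B@(0,3) -> caps B=0 W=0
Move 10: W@(1,2) -> caps B=0 W=0
Move 11: B@(0,0) -> caps B=0 W=0
Move 12: W@(0,1) -> caps B=0 W=1

Answer: .WBB
WWW.
WB..
B.BW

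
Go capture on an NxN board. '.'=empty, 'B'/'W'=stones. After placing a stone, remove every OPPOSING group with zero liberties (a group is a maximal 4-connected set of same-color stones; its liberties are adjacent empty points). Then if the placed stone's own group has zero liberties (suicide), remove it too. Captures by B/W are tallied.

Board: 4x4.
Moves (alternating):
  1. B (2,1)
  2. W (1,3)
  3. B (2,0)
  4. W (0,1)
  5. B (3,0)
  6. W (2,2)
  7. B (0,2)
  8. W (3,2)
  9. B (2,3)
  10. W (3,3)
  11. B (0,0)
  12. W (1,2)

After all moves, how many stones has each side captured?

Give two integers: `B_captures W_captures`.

Answer: 0 1

Derivation:
Move 1: B@(2,1) -> caps B=0 W=0
Move 2: W@(1,3) -> caps B=0 W=0
Move 3: B@(2,0) -> caps B=0 W=0
Move 4: W@(0,1) -> caps B=0 W=0
Move 5: B@(3,0) -> caps B=0 W=0
Move 6: W@(2,2) -> caps B=0 W=0
Move 7: B@(0,2) -> caps B=0 W=0
Move 8: W@(3,2) -> caps B=0 W=0
Move 9: B@(2,3) -> caps B=0 W=0
Move 10: W@(3,3) -> caps B=0 W=1
Move 11: B@(0,0) -> caps B=0 W=1
Move 12: W@(1,2) -> caps B=0 W=1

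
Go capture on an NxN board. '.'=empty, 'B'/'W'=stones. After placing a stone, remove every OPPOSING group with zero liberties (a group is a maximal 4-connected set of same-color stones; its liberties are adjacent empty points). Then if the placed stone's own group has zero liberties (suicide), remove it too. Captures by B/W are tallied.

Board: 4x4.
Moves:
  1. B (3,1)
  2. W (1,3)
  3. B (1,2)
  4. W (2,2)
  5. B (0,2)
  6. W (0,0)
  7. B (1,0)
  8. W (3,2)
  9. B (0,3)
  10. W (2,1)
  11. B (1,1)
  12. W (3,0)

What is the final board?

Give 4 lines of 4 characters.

Answer: W.BB
BBBW
.WW.
W.W.

Derivation:
Move 1: B@(3,1) -> caps B=0 W=0
Move 2: W@(1,3) -> caps B=0 W=0
Move 3: B@(1,2) -> caps B=0 W=0
Move 4: W@(2,2) -> caps B=0 W=0
Move 5: B@(0,2) -> caps B=0 W=0
Move 6: W@(0,0) -> caps B=0 W=0
Move 7: B@(1,0) -> caps B=0 W=0
Move 8: W@(3,2) -> caps B=0 W=0
Move 9: B@(0,3) -> caps B=0 W=0
Move 10: W@(2,1) -> caps B=0 W=0
Move 11: B@(1,1) -> caps B=0 W=0
Move 12: W@(3,0) -> caps B=0 W=1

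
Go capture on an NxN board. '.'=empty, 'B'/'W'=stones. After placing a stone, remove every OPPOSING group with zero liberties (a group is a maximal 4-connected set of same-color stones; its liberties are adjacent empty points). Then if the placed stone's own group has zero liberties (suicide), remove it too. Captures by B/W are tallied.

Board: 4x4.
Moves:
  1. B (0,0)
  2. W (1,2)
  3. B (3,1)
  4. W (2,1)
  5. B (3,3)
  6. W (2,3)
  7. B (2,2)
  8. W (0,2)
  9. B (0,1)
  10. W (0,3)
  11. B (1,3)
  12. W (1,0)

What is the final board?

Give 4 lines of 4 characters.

Answer: BBWW
W.WB
.WB.
.B.B

Derivation:
Move 1: B@(0,0) -> caps B=0 W=0
Move 2: W@(1,2) -> caps B=0 W=0
Move 3: B@(3,1) -> caps B=0 W=0
Move 4: W@(2,1) -> caps B=0 W=0
Move 5: B@(3,3) -> caps B=0 W=0
Move 6: W@(2,3) -> caps B=0 W=0
Move 7: B@(2,2) -> caps B=0 W=0
Move 8: W@(0,2) -> caps B=0 W=0
Move 9: B@(0,1) -> caps B=0 W=0
Move 10: W@(0,3) -> caps B=0 W=0
Move 11: B@(1,3) -> caps B=1 W=0
Move 12: W@(1,0) -> caps B=1 W=0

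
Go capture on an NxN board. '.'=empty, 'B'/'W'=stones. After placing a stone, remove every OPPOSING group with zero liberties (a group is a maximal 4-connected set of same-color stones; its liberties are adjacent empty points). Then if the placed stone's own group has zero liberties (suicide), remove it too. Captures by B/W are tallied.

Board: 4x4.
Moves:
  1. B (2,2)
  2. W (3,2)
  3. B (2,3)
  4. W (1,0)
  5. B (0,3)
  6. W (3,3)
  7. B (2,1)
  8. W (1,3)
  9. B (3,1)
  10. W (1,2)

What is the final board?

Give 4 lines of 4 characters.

Answer: ...B
W.WW
.BBB
.B..

Derivation:
Move 1: B@(2,2) -> caps B=0 W=0
Move 2: W@(3,2) -> caps B=0 W=0
Move 3: B@(2,3) -> caps B=0 W=0
Move 4: W@(1,0) -> caps B=0 W=0
Move 5: B@(0,3) -> caps B=0 W=0
Move 6: W@(3,3) -> caps B=0 W=0
Move 7: B@(2,1) -> caps B=0 W=0
Move 8: W@(1,3) -> caps B=0 W=0
Move 9: B@(3,1) -> caps B=2 W=0
Move 10: W@(1,2) -> caps B=2 W=0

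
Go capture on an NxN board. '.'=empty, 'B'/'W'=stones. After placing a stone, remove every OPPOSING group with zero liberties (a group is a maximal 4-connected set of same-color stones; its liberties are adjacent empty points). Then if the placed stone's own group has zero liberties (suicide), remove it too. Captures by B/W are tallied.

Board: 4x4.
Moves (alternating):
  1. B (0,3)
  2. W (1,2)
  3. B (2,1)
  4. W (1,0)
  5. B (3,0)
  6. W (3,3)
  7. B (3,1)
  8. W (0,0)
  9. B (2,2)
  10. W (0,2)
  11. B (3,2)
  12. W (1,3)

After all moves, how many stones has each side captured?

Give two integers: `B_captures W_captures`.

Answer: 0 1

Derivation:
Move 1: B@(0,3) -> caps B=0 W=0
Move 2: W@(1,2) -> caps B=0 W=0
Move 3: B@(2,1) -> caps B=0 W=0
Move 4: W@(1,0) -> caps B=0 W=0
Move 5: B@(3,0) -> caps B=0 W=0
Move 6: W@(3,3) -> caps B=0 W=0
Move 7: B@(3,1) -> caps B=0 W=0
Move 8: W@(0,0) -> caps B=0 W=0
Move 9: B@(2,2) -> caps B=0 W=0
Move 10: W@(0,2) -> caps B=0 W=0
Move 11: B@(3,2) -> caps B=0 W=0
Move 12: W@(1,3) -> caps B=0 W=1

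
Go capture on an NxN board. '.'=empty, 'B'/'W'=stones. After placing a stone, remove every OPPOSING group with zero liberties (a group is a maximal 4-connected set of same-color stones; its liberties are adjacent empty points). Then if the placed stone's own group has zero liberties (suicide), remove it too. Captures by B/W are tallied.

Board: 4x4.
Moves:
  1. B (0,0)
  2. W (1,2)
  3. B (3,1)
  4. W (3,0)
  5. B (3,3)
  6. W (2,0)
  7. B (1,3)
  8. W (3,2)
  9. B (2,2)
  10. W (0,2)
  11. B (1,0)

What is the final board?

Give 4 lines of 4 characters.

Move 1: B@(0,0) -> caps B=0 W=0
Move 2: W@(1,2) -> caps B=0 W=0
Move 3: B@(3,1) -> caps B=0 W=0
Move 4: W@(3,0) -> caps B=0 W=0
Move 5: B@(3,3) -> caps B=0 W=0
Move 6: W@(2,0) -> caps B=0 W=0
Move 7: B@(1,3) -> caps B=0 W=0
Move 8: W@(3,2) -> caps B=0 W=0
Move 9: B@(2,2) -> caps B=1 W=0
Move 10: W@(0,2) -> caps B=1 W=0
Move 11: B@(1,0) -> caps B=1 W=0

Answer: B.W.
B.WB
W.B.
WB.B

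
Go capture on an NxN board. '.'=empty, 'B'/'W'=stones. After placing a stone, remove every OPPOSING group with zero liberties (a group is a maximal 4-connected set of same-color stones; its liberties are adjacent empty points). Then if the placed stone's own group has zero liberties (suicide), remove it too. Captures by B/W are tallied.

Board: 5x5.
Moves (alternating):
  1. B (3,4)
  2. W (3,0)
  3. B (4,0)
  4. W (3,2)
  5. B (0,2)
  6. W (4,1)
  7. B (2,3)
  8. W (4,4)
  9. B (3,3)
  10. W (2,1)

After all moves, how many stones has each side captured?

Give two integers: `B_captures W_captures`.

Answer: 0 1

Derivation:
Move 1: B@(3,4) -> caps B=0 W=0
Move 2: W@(3,0) -> caps B=0 W=0
Move 3: B@(4,0) -> caps B=0 W=0
Move 4: W@(3,2) -> caps B=0 W=0
Move 5: B@(0,2) -> caps B=0 W=0
Move 6: W@(4,1) -> caps B=0 W=1
Move 7: B@(2,3) -> caps B=0 W=1
Move 8: W@(4,4) -> caps B=0 W=1
Move 9: B@(3,3) -> caps B=0 W=1
Move 10: W@(2,1) -> caps B=0 W=1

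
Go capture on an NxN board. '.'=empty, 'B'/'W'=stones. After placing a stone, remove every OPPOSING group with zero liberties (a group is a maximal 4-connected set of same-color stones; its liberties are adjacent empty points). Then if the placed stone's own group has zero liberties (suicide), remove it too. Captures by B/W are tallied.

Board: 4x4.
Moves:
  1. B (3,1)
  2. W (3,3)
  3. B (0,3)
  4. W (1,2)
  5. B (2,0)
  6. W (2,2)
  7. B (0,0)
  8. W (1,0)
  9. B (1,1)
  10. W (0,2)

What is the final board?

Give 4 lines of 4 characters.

Move 1: B@(3,1) -> caps B=0 W=0
Move 2: W@(3,3) -> caps B=0 W=0
Move 3: B@(0,3) -> caps B=0 W=0
Move 4: W@(1,2) -> caps B=0 W=0
Move 5: B@(2,0) -> caps B=0 W=0
Move 6: W@(2,2) -> caps B=0 W=0
Move 7: B@(0,0) -> caps B=0 W=0
Move 8: W@(1,0) -> caps B=0 W=0
Move 9: B@(1,1) -> caps B=1 W=0
Move 10: W@(0,2) -> caps B=1 W=0

Answer: B.WB
.BW.
B.W.
.B.W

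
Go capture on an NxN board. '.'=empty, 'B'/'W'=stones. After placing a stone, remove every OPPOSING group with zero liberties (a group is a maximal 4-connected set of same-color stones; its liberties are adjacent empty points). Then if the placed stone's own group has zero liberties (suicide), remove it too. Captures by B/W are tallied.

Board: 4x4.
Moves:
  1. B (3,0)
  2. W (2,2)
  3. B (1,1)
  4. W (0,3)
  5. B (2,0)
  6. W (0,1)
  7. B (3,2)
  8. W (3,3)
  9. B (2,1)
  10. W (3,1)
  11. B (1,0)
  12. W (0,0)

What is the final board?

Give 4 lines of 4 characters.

Move 1: B@(3,0) -> caps B=0 W=0
Move 2: W@(2,2) -> caps B=0 W=0
Move 3: B@(1,1) -> caps B=0 W=0
Move 4: W@(0,3) -> caps B=0 W=0
Move 5: B@(2,0) -> caps B=0 W=0
Move 6: W@(0,1) -> caps B=0 W=0
Move 7: B@(3,2) -> caps B=0 W=0
Move 8: W@(3,3) -> caps B=0 W=0
Move 9: B@(2,1) -> caps B=0 W=0
Move 10: W@(3,1) -> caps B=0 W=1
Move 11: B@(1,0) -> caps B=0 W=1
Move 12: W@(0,0) -> caps B=0 W=1

Answer: WW.W
BB..
BBW.
BW.W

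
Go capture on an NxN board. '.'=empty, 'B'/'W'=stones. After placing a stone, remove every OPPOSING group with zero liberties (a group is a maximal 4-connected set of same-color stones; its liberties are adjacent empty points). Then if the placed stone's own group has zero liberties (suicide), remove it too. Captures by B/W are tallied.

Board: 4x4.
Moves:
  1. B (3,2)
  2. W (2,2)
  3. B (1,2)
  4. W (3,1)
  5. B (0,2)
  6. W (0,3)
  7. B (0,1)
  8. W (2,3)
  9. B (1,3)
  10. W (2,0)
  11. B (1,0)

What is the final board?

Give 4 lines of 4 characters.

Move 1: B@(3,2) -> caps B=0 W=0
Move 2: W@(2,2) -> caps B=0 W=0
Move 3: B@(1,2) -> caps B=0 W=0
Move 4: W@(3,1) -> caps B=0 W=0
Move 5: B@(0,2) -> caps B=0 W=0
Move 6: W@(0,3) -> caps B=0 W=0
Move 7: B@(0,1) -> caps B=0 W=0
Move 8: W@(2,3) -> caps B=0 W=0
Move 9: B@(1,3) -> caps B=1 W=0
Move 10: W@(2,0) -> caps B=1 W=0
Move 11: B@(1,0) -> caps B=1 W=0

Answer: .BB.
B.BB
W.WW
.WB.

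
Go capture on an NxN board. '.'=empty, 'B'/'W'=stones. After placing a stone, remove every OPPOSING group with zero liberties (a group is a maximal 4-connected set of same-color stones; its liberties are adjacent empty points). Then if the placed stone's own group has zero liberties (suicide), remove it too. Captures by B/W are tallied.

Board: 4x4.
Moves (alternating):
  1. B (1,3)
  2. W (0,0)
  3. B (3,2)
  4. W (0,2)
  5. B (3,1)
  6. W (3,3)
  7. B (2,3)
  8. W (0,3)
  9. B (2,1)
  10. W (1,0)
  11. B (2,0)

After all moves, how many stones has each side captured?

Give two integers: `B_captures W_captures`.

Move 1: B@(1,3) -> caps B=0 W=0
Move 2: W@(0,0) -> caps B=0 W=0
Move 3: B@(3,2) -> caps B=0 W=0
Move 4: W@(0,2) -> caps B=0 W=0
Move 5: B@(3,1) -> caps B=0 W=0
Move 6: W@(3,3) -> caps B=0 W=0
Move 7: B@(2,3) -> caps B=1 W=0
Move 8: W@(0,3) -> caps B=1 W=0
Move 9: B@(2,1) -> caps B=1 W=0
Move 10: W@(1,0) -> caps B=1 W=0
Move 11: B@(2,0) -> caps B=1 W=0

Answer: 1 0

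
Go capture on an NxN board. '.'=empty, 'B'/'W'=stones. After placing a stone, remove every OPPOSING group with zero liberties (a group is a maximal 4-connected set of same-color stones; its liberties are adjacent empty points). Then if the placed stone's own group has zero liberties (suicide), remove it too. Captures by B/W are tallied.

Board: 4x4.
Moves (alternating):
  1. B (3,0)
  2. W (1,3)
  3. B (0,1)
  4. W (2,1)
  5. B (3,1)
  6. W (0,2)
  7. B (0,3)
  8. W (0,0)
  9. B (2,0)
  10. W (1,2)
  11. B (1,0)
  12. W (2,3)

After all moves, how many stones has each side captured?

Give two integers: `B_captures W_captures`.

Answer: 1 0

Derivation:
Move 1: B@(3,0) -> caps B=0 W=0
Move 2: W@(1,3) -> caps B=0 W=0
Move 3: B@(0,1) -> caps B=0 W=0
Move 4: W@(2,1) -> caps B=0 W=0
Move 5: B@(3,1) -> caps B=0 W=0
Move 6: W@(0,2) -> caps B=0 W=0
Move 7: B@(0,3) -> caps B=0 W=0
Move 8: W@(0,0) -> caps B=0 W=0
Move 9: B@(2,0) -> caps B=0 W=0
Move 10: W@(1,2) -> caps B=0 W=0
Move 11: B@(1,0) -> caps B=1 W=0
Move 12: W@(2,3) -> caps B=1 W=0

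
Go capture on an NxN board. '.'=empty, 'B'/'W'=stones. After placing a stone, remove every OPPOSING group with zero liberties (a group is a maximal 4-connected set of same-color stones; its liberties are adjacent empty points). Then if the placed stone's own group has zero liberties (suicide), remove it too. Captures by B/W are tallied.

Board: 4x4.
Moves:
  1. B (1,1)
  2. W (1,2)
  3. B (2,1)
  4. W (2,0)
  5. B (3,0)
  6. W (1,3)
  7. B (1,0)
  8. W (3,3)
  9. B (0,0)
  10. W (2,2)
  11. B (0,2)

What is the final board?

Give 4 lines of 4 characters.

Move 1: B@(1,1) -> caps B=0 W=0
Move 2: W@(1,2) -> caps B=0 W=0
Move 3: B@(2,1) -> caps B=0 W=0
Move 4: W@(2,0) -> caps B=0 W=0
Move 5: B@(3,0) -> caps B=0 W=0
Move 6: W@(1,3) -> caps B=0 W=0
Move 7: B@(1,0) -> caps B=1 W=0
Move 8: W@(3,3) -> caps B=1 W=0
Move 9: B@(0,0) -> caps B=1 W=0
Move 10: W@(2,2) -> caps B=1 W=0
Move 11: B@(0,2) -> caps B=1 W=0

Answer: B.B.
BBWW
.BW.
B..W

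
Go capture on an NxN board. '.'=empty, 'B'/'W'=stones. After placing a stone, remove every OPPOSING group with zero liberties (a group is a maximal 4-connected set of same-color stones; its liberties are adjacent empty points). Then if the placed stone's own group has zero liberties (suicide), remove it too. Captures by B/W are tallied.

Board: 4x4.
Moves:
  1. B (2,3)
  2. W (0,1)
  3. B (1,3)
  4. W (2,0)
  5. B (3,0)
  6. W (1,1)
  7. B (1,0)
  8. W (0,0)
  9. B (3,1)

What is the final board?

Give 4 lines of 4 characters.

Move 1: B@(2,3) -> caps B=0 W=0
Move 2: W@(0,1) -> caps B=0 W=0
Move 3: B@(1,3) -> caps B=0 W=0
Move 4: W@(2,0) -> caps B=0 W=0
Move 5: B@(3,0) -> caps B=0 W=0
Move 6: W@(1,1) -> caps B=0 W=0
Move 7: B@(1,0) -> caps B=0 W=0
Move 8: W@(0,0) -> caps B=0 W=1
Move 9: B@(3,1) -> caps B=0 W=1

Answer: WW..
.W.B
W..B
BB..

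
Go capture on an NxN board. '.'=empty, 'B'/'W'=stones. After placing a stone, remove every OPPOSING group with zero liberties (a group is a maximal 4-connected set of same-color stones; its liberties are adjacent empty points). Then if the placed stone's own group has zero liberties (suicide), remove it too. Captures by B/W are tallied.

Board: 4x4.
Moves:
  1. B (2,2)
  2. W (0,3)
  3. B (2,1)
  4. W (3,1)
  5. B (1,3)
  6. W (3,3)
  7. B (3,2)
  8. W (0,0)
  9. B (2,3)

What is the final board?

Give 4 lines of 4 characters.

Answer: W..W
...B
.BBB
.WB.

Derivation:
Move 1: B@(2,2) -> caps B=0 W=0
Move 2: W@(0,3) -> caps B=0 W=0
Move 3: B@(2,1) -> caps B=0 W=0
Move 4: W@(3,1) -> caps B=0 W=0
Move 5: B@(1,3) -> caps B=0 W=0
Move 6: W@(3,3) -> caps B=0 W=0
Move 7: B@(3,2) -> caps B=0 W=0
Move 8: W@(0,0) -> caps B=0 W=0
Move 9: B@(2,3) -> caps B=1 W=0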